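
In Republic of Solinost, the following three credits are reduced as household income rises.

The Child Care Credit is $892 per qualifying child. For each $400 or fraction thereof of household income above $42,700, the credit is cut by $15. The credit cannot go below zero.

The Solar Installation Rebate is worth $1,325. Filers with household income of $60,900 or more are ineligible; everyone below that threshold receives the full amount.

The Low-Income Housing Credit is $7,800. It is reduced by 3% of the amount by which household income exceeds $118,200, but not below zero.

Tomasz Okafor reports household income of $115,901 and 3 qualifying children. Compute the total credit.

$7,800

Child Care Credit: base = 3 × $892 = $2,676. income exceeds $42,700 by $73,201 → 184 increments × $15 = $2,760 ≥ base, so the credit is $0.
Solar Installation Rebate: $115,901 meets or exceeds the $60,900 cutoff, so the credit is $0.
Low-Income Housing Credit: $115,901 is at or below the $118,200 threshold, so the full $7,800 applies.
Total: $0 + $0 + $7,800 = $7,800.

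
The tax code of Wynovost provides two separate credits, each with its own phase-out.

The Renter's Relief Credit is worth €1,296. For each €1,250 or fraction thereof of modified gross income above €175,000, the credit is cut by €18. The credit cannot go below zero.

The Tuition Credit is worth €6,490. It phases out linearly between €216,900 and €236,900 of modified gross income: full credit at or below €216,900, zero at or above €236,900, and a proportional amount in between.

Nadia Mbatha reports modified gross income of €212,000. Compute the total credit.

Renter's Relief Credit: income exceeds €175,000 by €37,000, which is 30 full-or-partial €1,250 increments; reduction = 30 × €18 = €540, leaving €756.
Tuition Credit: €212,000 is at or below the €216,900 threshold, so the full €6,490 applies.
Total: €756 + €6,490 = €7,246.

€7,246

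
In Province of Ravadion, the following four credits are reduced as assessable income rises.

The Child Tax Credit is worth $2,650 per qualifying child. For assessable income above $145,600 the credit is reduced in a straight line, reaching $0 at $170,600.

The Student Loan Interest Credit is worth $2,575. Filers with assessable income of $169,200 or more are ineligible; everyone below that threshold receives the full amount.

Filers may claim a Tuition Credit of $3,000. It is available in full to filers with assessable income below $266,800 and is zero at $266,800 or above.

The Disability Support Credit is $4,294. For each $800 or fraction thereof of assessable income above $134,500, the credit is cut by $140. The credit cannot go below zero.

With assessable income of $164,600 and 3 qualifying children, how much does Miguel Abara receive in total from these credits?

$7,483

Child Tax Credit: base = 3 × $2,650 = $7,950. $164,600 is $19,000 into a $25,000 phase-out range, leaving 6,000/25,000 of the credit: $7,950 × 6,000/25,000 = $1,908.
Student Loan Interest Credit: $164,600 is below the $169,200 cutoff, so the full $2,575 applies.
Tuition Credit: $164,600 is below the $266,800 cutoff, so the full $3,000 applies.
Disability Support Credit: income exceeds $134,500 by $30,100 → 38 increments × $140 = $5,320 ≥ base, so the credit is $0.
Total: $1,908 + $2,575 + $3,000 + $0 = $7,483.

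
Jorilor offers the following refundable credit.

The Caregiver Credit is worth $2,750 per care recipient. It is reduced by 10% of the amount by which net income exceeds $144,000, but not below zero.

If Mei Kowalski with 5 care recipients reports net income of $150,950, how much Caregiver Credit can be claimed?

Caregiver Credit: base = 5 × $2,750 = $13,750. 10% of the $6,950 excess over $144,000 is $695; credit = $13,750 − $695 = $13,055.

$13,055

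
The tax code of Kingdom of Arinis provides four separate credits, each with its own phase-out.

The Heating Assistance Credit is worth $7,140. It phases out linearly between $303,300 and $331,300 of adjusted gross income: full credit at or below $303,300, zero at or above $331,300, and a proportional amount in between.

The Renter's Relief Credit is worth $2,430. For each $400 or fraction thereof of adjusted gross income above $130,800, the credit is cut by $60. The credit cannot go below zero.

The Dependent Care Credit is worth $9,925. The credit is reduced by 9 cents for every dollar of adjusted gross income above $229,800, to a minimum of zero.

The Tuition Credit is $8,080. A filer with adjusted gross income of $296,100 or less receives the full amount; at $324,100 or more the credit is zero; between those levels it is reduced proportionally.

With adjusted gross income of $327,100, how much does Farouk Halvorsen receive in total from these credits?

Heating Assistance Credit: $327,100 is $23,800 into a $28,000 phase-out range, leaving 4,200/28,000 of the credit: $7,140 × 4,200/28,000 = $1,071.
Renter's Relief Credit: income exceeds $130,800 by $196,300 → 491 increments × $60 = $29,460 ≥ base, so the credit is $0.
Dependent Care Credit: 9% of the $97,300 excess over $229,800 is $8,757; credit = $9,925 − $8,757 = $1,168.
Tuition Credit: $327,100 is at or above $324,100, so the credit is $0.
Total: $1,071 + $0 + $1,168 + $0 = $2,239.

$2,239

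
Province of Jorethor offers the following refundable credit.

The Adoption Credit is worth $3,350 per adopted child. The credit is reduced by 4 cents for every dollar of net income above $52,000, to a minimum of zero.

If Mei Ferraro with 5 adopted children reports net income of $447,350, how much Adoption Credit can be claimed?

Adoption Credit: base = 5 × $3,350 = $16,750. 4% of the $395,350 excess over $52,000 is $15,814; credit = $16,750 − $15,814 = $936.

$936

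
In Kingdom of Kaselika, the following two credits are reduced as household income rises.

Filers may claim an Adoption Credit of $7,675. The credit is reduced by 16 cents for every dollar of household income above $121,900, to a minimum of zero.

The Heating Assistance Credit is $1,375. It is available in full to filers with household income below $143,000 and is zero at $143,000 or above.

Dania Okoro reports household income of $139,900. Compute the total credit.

$6,170

Adoption Credit: 16% of the $18,000 excess over $121,900 is $2,880; credit = $7,675 − $2,880 = $4,795.
Heating Assistance Credit: $139,900 is below the $143,000 cutoff, so the full $1,375 applies.
Total: $4,795 + $1,375 = $6,170.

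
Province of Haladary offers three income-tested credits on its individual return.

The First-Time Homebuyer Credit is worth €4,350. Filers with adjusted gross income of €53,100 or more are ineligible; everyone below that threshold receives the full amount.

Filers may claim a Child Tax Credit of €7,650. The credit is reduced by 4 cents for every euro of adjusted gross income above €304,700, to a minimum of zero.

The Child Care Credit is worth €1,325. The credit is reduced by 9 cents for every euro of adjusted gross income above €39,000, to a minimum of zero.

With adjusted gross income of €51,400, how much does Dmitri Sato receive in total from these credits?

€12,209

First-Time Homebuyer Credit: €51,400 is below the €53,100 cutoff, so the full €4,350 applies.
Child Tax Credit: €51,400 is at or below the €304,700 threshold, so the full €7,650 applies.
Child Care Credit: 9% of the €12,400 excess over €39,000 is €1,116; credit = €1,325 − €1,116 = €209.
Total: €4,350 + €7,650 + €209 = €12,209.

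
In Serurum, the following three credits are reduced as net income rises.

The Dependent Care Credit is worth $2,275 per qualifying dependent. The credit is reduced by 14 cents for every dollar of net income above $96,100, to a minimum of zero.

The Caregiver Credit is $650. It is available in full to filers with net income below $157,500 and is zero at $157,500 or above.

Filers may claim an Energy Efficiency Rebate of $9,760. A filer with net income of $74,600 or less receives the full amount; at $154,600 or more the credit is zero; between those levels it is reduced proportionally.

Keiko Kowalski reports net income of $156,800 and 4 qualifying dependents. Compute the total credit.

$1,252

Dependent Care Credit: base = 4 × $2,275 = $9,100. 14% of the $60,700 excess over $96,100 is $8,498; credit = $9,100 − $8,498 = $602.
Caregiver Credit: $156,800 is below the $157,500 cutoff, so the full $650 applies.
Energy Efficiency Rebate: $156,800 is at or above $154,600, so the credit is $0.
Total: $602 + $650 + $0 = $1,252.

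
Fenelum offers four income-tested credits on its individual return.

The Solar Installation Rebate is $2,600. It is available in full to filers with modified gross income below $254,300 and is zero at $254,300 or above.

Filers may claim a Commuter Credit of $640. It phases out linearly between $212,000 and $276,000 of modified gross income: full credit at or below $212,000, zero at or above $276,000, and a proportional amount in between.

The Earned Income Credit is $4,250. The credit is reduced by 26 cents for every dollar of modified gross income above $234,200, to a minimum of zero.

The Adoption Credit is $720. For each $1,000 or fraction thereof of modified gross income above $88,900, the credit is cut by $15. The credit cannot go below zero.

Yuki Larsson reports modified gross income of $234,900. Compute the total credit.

Solar Installation Rebate: $234,900 is below the $254,300 cutoff, so the full $2,600 applies.
Commuter Credit: $234,900 is $22,900 into a $64,000 phase-out range, leaving 41,100/64,000 of the credit: $640 × 41,100/64,000 = $411.
Earned Income Credit: 26% of the $700 excess over $234,200 is $182; credit = $4,250 − $182 = $4,068.
Adoption Credit: income exceeds $88,900 by $146,000 → 146 increments × $15 = $2,190 ≥ base, so the credit is $0.
Total: $2,600 + $411 + $4,068 + $0 = $7,079.

$7,079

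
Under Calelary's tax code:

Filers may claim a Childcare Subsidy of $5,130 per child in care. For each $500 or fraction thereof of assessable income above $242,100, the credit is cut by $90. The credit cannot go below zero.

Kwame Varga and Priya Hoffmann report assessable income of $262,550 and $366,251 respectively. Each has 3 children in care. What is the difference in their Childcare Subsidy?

Kwame ($262,550): Childcare Subsidy: base = 3 × $5,130 = $15,390. income exceeds $242,100 by $20,450, which is 41 full-or-partial $500 increments; reduction = 41 × $90 = $3,690, leaving $11,700.
Priya ($366,251): Childcare Subsidy: base = 3 × $5,130 = $15,390. income exceeds $242,100 by $124,151 → 249 increments × $90 = $22,410 ≥ base, so the credit is $0.
Difference: |$11,700 − $0| = $11,700.

$11,700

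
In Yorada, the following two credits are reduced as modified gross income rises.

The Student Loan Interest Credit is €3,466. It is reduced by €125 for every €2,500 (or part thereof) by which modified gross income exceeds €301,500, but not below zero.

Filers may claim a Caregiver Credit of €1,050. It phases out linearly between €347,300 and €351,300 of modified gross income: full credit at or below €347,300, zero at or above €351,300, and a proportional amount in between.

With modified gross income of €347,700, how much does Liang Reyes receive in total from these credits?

€2,036

Student Loan Interest Credit: income exceeds €301,500 by €46,200, which is 19 full-or-partial €2,500 increments; reduction = 19 × €125 = €2,375, leaving €1,091.
Caregiver Credit: €347,700 is €400 into a €4,000 phase-out range, leaving 3,600/4,000 of the credit: €1,050 × 3,600/4,000 = €945.
Total: €1,091 + €945 = €2,036.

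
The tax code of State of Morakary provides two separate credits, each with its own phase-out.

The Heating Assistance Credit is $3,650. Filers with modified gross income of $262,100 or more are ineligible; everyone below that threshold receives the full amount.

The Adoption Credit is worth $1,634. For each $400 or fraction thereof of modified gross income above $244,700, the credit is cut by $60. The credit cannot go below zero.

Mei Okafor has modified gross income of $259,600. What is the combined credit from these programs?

Heating Assistance Credit: $259,600 is below the $262,100 cutoff, so the full $3,650 applies.
Adoption Credit: income exceeds $244,700 by $14,900 → 38 increments × $60 = $2,280 ≥ base, so the credit is $0.
Total: $3,650 + $0 = $3,650.

$3,650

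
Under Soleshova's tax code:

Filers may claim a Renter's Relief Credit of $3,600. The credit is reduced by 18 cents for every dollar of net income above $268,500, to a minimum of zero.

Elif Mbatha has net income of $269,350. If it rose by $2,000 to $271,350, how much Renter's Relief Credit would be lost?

$360

At $269,350 — 18% of the $850 excess over $268,500 is $153; credit = $3,600 − $153 = $3,447.
At $271,350 — 18% of the $2,850 excess over $268,500 is $513; credit = $3,600 − $513 = $3,087.
Lost: $3,447 − $3,087 = $360.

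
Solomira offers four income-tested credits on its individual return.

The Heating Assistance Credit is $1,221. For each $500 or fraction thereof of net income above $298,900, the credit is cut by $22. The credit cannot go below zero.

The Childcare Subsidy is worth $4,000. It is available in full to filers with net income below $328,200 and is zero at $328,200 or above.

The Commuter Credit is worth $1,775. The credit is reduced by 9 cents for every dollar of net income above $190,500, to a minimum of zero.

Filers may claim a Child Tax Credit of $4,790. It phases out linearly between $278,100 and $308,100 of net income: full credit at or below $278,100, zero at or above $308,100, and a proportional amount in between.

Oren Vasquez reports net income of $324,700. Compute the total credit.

Heating Assistance Credit: income exceeds $298,900 by $25,800, which is 52 full-or-partial $500 increments; reduction = 52 × $22 = $1,144, leaving $77.
Childcare Subsidy: $324,700 is below the $328,200 cutoff, so the full $4,000 applies.
Commuter Credit: 9% of the $134,200 excess over $190,500 is $12,078 ≥ base, so the credit is $0.
Child Tax Credit: $324,700 is at or above $308,100, so the credit is $0.
Total: $77 + $4,000 + $0 + $0 = $4,077.

$4,077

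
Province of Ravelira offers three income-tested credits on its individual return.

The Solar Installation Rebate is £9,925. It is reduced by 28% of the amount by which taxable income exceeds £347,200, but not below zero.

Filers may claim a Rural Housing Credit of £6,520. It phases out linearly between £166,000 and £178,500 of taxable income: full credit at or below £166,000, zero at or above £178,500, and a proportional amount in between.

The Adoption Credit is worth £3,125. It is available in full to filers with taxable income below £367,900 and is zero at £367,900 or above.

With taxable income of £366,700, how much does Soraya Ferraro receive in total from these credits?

Solar Installation Rebate: 28% of the £19,500 excess over £347,200 is £5,460; credit = £9,925 − £5,460 = £4,465.
Rural Housing Credit: £366,700 is at or above £178,500, so the credit is £0.
Adoption Credit: £366,700 is below the £367,900 cutoff, so the full £3,125 applies.
Total: £4,465 + £0 + £3,125 = £7,590.

£7,590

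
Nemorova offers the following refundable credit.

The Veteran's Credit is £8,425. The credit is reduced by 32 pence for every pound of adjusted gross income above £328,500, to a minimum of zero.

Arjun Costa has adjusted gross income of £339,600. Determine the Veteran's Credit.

Veteran's Credit: 32% of the £11,100 excess over £328,500 is £3,552; credit = £8,425 − £3,552 = £4,873.

£4,873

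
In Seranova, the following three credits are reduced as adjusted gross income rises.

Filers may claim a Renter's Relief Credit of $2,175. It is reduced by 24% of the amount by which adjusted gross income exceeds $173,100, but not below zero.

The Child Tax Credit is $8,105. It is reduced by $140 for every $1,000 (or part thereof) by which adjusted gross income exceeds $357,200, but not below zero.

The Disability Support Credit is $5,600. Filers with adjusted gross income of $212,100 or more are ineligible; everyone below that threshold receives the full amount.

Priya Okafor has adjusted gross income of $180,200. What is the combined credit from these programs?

$14,176

Renter's Relief Credit: 24% of the $7,100 excess over $173,100 is $1,704; credit = $2,175 − $1,704 = $471.
Child Tax Credit: $180,200 is at or below the $357,200 threshold, so the full $8,105 applies.
Disability Support Credit: $180,200 is below the $212,100 cutoff, so the full $5,600 applies.
Total: $471 + $8,105 + $5,600 = $14,176.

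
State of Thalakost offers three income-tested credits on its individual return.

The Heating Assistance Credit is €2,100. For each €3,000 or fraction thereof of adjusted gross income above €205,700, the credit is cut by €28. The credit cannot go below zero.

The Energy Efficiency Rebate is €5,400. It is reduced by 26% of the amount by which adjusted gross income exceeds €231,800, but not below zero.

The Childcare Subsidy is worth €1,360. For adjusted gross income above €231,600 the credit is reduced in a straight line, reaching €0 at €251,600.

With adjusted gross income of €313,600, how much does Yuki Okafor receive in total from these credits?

Heating Assistance Credit: income exceeds €205,700 by €107,900, which is 36 full-or-partial €3,000 increments; reduction = 36 × €28 = €1,008, leaving €1,092.
Energy Efficiency Rebate: 26% of the €81,800 excess over €231,800 is €21,268 ≥ base, so the credit is €0.
Childcare Subsidy: €313,600 is at or above €251,600, so the credit is €0.
Total: €1,092 + €0 + €0 = €1,092.

€1,092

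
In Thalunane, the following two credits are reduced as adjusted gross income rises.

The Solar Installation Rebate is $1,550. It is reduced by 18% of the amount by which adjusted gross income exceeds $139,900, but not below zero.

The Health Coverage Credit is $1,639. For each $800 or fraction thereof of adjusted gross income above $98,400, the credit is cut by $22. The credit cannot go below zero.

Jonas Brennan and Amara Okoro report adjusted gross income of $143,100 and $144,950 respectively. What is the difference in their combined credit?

$399

Jonas ($143,100): Solar Installation Rebate: 18% of the $3,200 excess over $139,900 is $576; credit = $1,550 − $576 = $974. Health Coverage Credit: income exceeds $98,400 by $44,700, which is 56 full-or-partial $800 increments; reduction = 56 × $22 = $1,232, leaving $407. total $974 + $407 = $1,381
Amara ($144,950): Solar Installation Rebate: 18% of the $5,050 excess over $139,900 is $909; credit = $1,550 − $909 = $641. Health Coverage Credit: income exceeds $98,400 by $46,550, which is 59 full-or-partial $800 increments; reduction = 59 × $22 = $1,298, leaving $341. total $641 + $341 = $982
Difference: |$1,381 − $982| = $399.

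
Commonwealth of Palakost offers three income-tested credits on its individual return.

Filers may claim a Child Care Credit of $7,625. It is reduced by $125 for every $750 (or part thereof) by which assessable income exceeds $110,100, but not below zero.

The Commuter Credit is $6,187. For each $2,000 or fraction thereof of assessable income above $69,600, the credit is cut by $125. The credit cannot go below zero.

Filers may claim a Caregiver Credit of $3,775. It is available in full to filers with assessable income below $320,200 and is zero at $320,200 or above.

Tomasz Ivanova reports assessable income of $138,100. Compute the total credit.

$8,462

Child Care Credit: income exceeds $110,100 by $28,000, which is 38 full-or-partial $750 increments; reduction = 38 × $125 = $4,750, leaving $2,875.
Commuter Credit: income exceeds $69,600 by $68,500, which is 35 full-or-partial $2,000 increments; reduction = 35 × $125 = $4,375, leaving $1,812.
Caregiver Credit: $138,100 is below the $320,200 cutoff, so the full $3,775 applies.
Total: $2,875 + $1,812 + $3,775 = $8,462.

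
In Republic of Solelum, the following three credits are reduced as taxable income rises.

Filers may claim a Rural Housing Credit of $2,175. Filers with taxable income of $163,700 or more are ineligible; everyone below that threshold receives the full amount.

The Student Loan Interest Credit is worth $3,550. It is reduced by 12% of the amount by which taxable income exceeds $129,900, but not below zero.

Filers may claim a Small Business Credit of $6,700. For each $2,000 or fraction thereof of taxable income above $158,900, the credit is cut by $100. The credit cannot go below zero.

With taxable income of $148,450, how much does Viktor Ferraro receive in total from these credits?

Rural Housing Credit: $148,450 is below the $163,700 cutoff, so the full $2,175 applies.
Student Loan Interest Credit: 12% of the $18,550 excess over $129,900 is $2,226; credit = $3,550 − $2,226 = $1,324.
Small Business Credit: $148,450 is at or below the $158,900 threshold, so the full $6,700 applies.
Total: $2,175 + $1,324 + $6,700 = $10,199.

$10,199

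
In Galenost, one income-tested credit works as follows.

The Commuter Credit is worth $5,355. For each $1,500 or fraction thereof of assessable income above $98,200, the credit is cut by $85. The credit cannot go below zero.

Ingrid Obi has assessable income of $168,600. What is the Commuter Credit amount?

Commuter Credit: income exceeds $98,200 by $70,400, which is 47 full-or-partial $1,500 increments; reduction = 47 × $85 = $3,995, leaving $1,360.

$1,360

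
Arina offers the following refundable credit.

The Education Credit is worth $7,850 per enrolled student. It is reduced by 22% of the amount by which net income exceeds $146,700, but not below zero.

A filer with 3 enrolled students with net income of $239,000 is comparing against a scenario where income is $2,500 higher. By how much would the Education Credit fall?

At $239,000 — base = 3 × $7,850 = $23,550. 22% of the $92,300 excess over $146,700 is $20,306; credit = $23,550 − $20,306 = $3,244.
At $241,500 — base = 3 × $7,850 = $23,550. 22% of the $94,800 excess over $146,700 is $20,856; credit = $23,550 − $20,856 = $2,694.
Lost: $3,244 − $2,694 = $550.

$550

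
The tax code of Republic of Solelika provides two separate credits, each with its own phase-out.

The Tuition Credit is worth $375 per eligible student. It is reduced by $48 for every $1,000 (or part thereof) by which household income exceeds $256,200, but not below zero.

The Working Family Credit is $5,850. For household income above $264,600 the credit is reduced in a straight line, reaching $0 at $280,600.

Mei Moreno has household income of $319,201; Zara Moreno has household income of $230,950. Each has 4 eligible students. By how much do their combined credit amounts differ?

Mei ($319,201): Tuition Credit: base = 4 × $375 = $1,500. income exceeds $256,200 by $63,001 → 64 increments × $48 = $3,072 ≥ base, so the credit is $0. Working Family Credit: $319,201 is at or above $280,600, so the credit is $0. total $0 + $0 = $0
Zara ($230,950): Tuition Credit: base = 4 × $375 = $1,500. $230,950 is at or below the $256,200 threshold, so the full $1,500 applies. Working Family Credit: $230,950 is at or below the $264,600 threshold, so the full $5,850 applies. total $1,500 + $5,850 = $7,350
Difference: |$0 − $7,350| = $7,350.

$7,350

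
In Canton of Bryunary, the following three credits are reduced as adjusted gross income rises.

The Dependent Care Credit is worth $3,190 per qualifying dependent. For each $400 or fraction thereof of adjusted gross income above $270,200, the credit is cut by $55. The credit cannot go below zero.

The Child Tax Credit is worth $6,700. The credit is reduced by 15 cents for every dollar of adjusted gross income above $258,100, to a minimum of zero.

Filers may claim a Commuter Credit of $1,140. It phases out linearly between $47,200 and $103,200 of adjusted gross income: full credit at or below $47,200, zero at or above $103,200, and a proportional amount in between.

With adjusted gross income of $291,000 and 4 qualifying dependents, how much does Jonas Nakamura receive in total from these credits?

Dependent Care Credit: base = 4 × $3,190 = $12,760. income exceeds $270,200 by $20,800, which is 52 full-or-partial $400 increments; reduction = 52 × $55 = $2,860, leaving $9,900.
Child Tax Credit: 15% of the $32,900 excess over $258,100 is $4,935; credit = $6,700 − $4,935 = $1,765.
Commuter Credit: $291,000 is at or above $103,200, so the credit is $0.
Total: $9,900 + $1,765 + $0 = $11,665.

$11,665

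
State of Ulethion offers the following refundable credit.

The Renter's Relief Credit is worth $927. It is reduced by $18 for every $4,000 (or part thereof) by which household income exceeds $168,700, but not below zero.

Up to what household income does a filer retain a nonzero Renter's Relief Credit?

$372,700

After 51 increments the reduction is 51 × $18 = $918, leaving $9; one more increment wipes it out. Increment 51 ends at excess 51 × $4,000 = $204,000, so the highest qualifying income is $168,700 + $204,000 = $372,700.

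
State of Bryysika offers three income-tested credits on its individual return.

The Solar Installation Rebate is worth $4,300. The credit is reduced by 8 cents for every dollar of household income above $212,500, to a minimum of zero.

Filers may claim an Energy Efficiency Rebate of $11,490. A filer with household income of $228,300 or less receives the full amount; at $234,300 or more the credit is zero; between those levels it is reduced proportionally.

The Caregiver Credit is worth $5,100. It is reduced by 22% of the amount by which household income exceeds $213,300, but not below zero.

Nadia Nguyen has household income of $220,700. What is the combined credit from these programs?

Solar Installation Rebate: 8% of the $8,200 excess over $212,500 is $656; credit = $4,300 − $656 = $3,644.
Energy Efficiency Rebate: $220,700 is at or below the $228,300 threshold, so the full $11,490 applies.
Caregiver Credit: 22% of the $7,400 excess over $213,300 is $1,628; credit = $5,100 − $1,628 = $3,472.
Total: $3,644 + $11,490 + $3,472 = $18,606.

$18,606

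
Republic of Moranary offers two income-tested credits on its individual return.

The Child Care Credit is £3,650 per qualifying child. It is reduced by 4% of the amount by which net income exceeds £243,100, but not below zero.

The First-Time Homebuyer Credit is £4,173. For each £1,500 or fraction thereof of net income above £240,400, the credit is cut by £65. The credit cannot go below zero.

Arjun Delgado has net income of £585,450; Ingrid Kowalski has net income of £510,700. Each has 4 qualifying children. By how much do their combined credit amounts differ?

£2,990

Arjun (£585,450): Child Care Credit: base = 4 × £3,650 = £14,600. 4% of the £342,350 excess over £243,100 is £13,694; credit = £14,600 − £13,694 = £906. First-Time Homebuyer Credit: income exceeds £240,400 by £345,050 → 231 increments × £65 = £15,015 ≥ base, so the credit is £0. total £906 + £0 = £906
Ingrid (£510,700): Child Care Credit: base = 4 × £3,650 = £14,600. 4% of the £267,600 excess over £243,100 is £10,704; credit = £14,600 − £10,704 = £3,896. First-Time Homebuyer Credit: income exceeds £240,400 by £270,300 → 181 increments × £65 = £11,765 ≥ base, so the credit is £0. total £3,896 + £0 = £3,896
Difference: |£906 − £3,896| = £2,990.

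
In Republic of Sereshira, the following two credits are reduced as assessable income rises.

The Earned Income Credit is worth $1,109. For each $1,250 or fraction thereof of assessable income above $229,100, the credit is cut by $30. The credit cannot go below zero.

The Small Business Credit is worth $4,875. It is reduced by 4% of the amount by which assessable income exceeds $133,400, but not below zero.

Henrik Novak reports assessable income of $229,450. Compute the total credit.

$2,112

Earned Income Credit: income exceeds $229,100 by $350, which is 1 full-or-partial $1,250 increment; reduction = 1 × $30 = $30, leaving $1,079.
Small Business Credit: 4% of the $96,050 excess over $133,400 is $3,842; credit = $4,875 − $3,842 = $1,033.
Total: $1,079 + $1,033 = $2,112.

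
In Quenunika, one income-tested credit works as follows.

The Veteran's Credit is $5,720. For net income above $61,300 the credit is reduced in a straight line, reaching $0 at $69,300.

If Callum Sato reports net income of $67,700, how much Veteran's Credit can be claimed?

$1,144

Veteran's Credit: $67,700 is $6,400 into a $8,000 phase-out range, leaving 1,600/8,000 of the credit: $5,720 × 1,600/8,000 = $1,144.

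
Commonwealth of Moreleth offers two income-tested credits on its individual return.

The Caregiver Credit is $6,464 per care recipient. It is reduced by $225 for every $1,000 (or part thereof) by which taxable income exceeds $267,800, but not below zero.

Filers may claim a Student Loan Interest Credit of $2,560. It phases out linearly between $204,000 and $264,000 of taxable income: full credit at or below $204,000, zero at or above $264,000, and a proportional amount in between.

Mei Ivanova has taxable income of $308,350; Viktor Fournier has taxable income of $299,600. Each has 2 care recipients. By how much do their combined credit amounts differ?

$2,025

Mei ($308,350): Caregiver Credit: base = 2 × $6,464 = $12,928. income exceeds $267,800 by $40,550, which is 41 full-or-partial $1,000 increments; reduction = 41 × $225 = $9,225, leaving $3,703. Student Loan Interest Credit: $308,350 is at or above $264,000, so the credit is $0. total $3,703 + $0 = $3,703
Viktor ($299,600): Caregiver Credit: base = 2 × $6,464 = $12,928. income exceeds $267,800 by $31,800, which is 32 full-or-partial $1,000 increments; reduction = 32 × $225 = $7,200, leaving $5,728. Student Loan Interest Credit: $299,600 is at or above $264,000, so the credit is $0. total $5,728 + $0 = $5,728
Difference: |$3,703 − $5,728| = $2,025.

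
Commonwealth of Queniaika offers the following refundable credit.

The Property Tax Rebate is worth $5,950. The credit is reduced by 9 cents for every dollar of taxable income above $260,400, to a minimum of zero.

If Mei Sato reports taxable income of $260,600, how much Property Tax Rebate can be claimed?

$5,932

Property Tax Rebate: 9% of the $200 excess over $260,400 is $18; credit = $5,950 − $18 = $5,932.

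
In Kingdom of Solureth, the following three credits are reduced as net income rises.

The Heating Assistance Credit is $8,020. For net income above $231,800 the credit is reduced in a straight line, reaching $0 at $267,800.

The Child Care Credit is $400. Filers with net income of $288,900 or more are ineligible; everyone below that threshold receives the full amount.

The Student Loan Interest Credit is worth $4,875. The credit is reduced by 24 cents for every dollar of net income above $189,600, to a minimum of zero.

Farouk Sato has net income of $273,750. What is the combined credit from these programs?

$400

Heating Assistance Credit: $273,750 is at or above $267,800, so the credit is $0.
Child Care Credit: $273,750 is below the $288,900 cutoff, so the full $400 applies.
Student Loan Interest Credit: 24% of the $84,150 excess over $189,600 is $20,196 ≥ base, so the credit is $0.
Total: $0 + $400 + $0 = $400.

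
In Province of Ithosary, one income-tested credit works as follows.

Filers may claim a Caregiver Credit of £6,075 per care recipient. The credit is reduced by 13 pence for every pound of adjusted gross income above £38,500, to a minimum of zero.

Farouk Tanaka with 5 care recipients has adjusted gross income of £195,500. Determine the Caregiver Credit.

£9,965

Caregiver Credit: base = 5 × £6,075 = £30,375. 13% of the £157,000 excess over £38,500 is £20,410; credit = £30,375 − £20,410 = £9,965.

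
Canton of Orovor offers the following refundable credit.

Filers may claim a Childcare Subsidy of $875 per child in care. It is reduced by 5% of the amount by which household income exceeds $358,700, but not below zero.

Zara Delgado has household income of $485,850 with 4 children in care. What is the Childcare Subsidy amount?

$0

Childcare Subsidy: base = 4 × $875 = $3,500. 5% of the $127,150 excess over $358,700 is $6,357.50 ≥ base, so the credit is $0.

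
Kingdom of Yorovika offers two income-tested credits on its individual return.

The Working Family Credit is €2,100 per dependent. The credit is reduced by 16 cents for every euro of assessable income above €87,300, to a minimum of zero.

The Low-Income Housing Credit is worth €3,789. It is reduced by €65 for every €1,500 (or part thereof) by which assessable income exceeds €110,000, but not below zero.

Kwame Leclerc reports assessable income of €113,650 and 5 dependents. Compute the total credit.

€9,878

Working Family Credit: base = 5 × €2,100 = €10,500. 16% of the €26,350 excess over €87,300 is €4,216; credit = €10,500 − €4,216 = €6,284.
Low-Income Housing Credit: income exceeds €110,000 by €3,650, which is 3 full-or-partial €1,500 increments; reduction = 3 × €65 = €195, leaving €3,594.
Total: €6,284 + €3,594 = €9,878.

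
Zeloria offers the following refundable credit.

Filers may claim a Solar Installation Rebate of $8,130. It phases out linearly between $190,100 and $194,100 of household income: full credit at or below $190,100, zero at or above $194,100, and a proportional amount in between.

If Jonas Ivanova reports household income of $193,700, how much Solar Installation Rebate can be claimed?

$813

Solar Installation Rebate: $193,700 is $3,600 into a $4,000 phase-out range, leaving 400/4,000 of the credit: $8,130 × 400/4,000 = $813.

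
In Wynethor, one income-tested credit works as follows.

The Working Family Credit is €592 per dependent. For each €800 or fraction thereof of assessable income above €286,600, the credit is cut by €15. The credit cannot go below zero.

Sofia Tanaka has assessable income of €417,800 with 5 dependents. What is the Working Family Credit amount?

€500

Working Family Credit: base = 5 × €592 = €2,960. income exceeds €286,600 by €131,200, which is 164 full-or-partial €800 increments; reduction = 164 × €15 = €2,460, leaving €500.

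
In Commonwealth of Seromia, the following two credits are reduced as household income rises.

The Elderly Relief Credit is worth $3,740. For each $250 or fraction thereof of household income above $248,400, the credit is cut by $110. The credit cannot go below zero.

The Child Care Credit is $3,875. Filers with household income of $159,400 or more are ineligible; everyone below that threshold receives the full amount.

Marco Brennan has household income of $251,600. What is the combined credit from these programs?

$2,310

Elderly Relief Credit: income exceeds $248,400 by $3,200, which is 13 full-or-partial $250 increments; reduction = 13 × $110 = $1,430, leaving $2,310.
Child Care Credit: $251,600 meets or exceeds the $159,400 cutoff, so the credit is $0.
Total: $2,310 + $0 = $2,310.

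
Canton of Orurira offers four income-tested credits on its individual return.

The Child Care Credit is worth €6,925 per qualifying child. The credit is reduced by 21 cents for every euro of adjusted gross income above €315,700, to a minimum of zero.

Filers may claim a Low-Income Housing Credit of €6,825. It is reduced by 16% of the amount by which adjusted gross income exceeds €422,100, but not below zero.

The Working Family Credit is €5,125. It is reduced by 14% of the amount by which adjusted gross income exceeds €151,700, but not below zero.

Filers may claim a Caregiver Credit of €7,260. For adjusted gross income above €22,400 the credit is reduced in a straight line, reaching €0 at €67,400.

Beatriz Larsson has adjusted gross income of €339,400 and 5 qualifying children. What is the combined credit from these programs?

€36,473

Child Care Credit: base = 5 × €6,925 = €34,625. 21% of the €23,700 excess over €315,700 is €4,977; credit = €34,625 − €4,977 = €29,648.
Low-Income Housing Credit: €339,400 is at or below the €422,100 threshold, so the full €6,825 applies.
Working Family Credit: 14% of the €187,700 excess over €151,700 is €26,278 ≥ base, so the credit is €0.
Caregiver Credit: €339,400 is at or above €67,400, so the credit is €0.
Total: €29,648 + €6,825 + €0 + €0 = €36,473.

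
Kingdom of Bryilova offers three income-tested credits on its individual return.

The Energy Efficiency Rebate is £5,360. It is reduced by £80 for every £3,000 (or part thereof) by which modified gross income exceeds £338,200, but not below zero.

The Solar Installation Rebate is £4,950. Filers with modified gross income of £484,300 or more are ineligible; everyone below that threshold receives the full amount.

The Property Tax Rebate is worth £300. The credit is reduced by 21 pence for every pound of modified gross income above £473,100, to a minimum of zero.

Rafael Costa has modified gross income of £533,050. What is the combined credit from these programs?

£160

Energy Efficiency Rebate: income exceeds £338,200 by £194,850, which is 65 full-or-partial £3,000 increments; reduction = 65 × £80 = £5,200, leaving £160.
Solar Installation Rebate: £533,050 meets or exceeds the £484,300 cutoff, so the credit is £0.
Property Tax Rebate: 21% of the £59,950 excess over £473,100 is £12,589.50 ≥ base, so the credit is £0.
Total: £160 + £0 + £0 = £160.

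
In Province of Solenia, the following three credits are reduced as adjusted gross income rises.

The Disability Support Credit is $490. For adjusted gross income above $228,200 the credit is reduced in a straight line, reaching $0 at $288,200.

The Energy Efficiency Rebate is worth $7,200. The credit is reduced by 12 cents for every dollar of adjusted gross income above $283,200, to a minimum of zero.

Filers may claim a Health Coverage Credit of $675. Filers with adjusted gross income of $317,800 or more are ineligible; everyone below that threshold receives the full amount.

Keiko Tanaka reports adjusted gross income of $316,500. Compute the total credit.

Disability Support Credit: $316,500 is at or above $288,200, so the credit is $0.
Energy Efficiency Rebate: 12% of the $33,300 excess over $283,200 is $3,996; credit = $7,200 − $3,996 = $3,204.
Health Coverage Credit: $316,500 is below the $317,800 cutoff, so the full $675 applies.
Total: $0 + $3,204 + $675 = $3,879.

$3,879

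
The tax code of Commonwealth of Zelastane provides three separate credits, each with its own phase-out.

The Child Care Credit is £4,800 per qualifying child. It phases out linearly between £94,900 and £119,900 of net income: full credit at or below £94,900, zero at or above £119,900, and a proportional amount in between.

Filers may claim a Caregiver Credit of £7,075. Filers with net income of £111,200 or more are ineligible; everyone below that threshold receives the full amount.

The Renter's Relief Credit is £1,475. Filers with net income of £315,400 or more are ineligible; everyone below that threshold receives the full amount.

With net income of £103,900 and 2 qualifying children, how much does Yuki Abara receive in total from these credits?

£14,694

Child Care Credit: base = 2 × £4,800 = £9,600. £103,900 is £9,000 into a £25,000 phase-out range, leaving 16,000/25,000 of the credit: £9,600 × 16,000/25,000 = £6,144.
Caregiver Credit: £103,900 is below the £111,200 cutoff, so the full £7,075 applies.
Renter's Relief Credit: £103,900 is below the £315,400 cutoff, so the full £1,475 applies.
Total: £6,144 + £7,075 + £1,475 = £14,694.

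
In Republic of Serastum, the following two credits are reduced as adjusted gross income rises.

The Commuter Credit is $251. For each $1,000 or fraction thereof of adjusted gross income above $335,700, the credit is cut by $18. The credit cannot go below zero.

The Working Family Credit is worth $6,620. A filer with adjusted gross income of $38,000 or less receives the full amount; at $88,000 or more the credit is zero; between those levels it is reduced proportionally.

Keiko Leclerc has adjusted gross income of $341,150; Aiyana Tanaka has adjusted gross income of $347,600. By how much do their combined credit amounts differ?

Keiko ($341,150): Commuter Credit: income exceeds $335,700 by $5,450, which is 6 full-or-partial $1,000 increments; reduction = 6 × $18 = $108, leaving $143. Working Family Credit: $341,150 is at or above $88,000, so the credit is $0. total $143 + $0 = $143
Aiyana ($347,600): Commuter Credit: income exceeds $335,700 by $11,900, which is 12 full-or-partial $1,000 increments; reduction = 12 × $18 = $216, leaving $35. Working Family Credit: $347,600 is at or above $88,000, so the credit is $0. total $35 + $0 = $35
Difference: |$143 − $35| = $108.

$108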